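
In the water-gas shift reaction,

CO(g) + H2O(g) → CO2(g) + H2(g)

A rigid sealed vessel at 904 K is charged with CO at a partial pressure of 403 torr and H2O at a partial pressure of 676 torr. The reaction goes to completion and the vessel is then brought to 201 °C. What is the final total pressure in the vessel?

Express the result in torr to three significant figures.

With V and T fixed, P_i ∝ n_i, so the mole ratios apply directly to partial pressures at 904 K.
P(H2O) required for 403 torr of CO = (1/1) × 403 = 403.0 torr; available 676 torr, so CO is limiting.
P(H2O) remaining = 676 − (1/1) × 403 = 273.0 torr
P(gaseous products) = (1+1)/1 × 403 = 806.0 torr
P_total at 904 K = 273.0 + 806.0 = 1079 torr
Scaling to 201 °C: P = 1079 × 474.15/904 = 565.9 torr

566 torr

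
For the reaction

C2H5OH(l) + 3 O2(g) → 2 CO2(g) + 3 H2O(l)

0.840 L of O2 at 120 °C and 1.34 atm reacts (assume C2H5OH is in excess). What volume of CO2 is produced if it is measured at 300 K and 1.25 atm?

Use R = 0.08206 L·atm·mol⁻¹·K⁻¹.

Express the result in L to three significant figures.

0.458 L

n(O2) = PV/RT = (1.34 × 0.840) / (0.08206 × 393.15) = 0.03489 mol
n(CO2) = (2/3) × 0.03489 = 0.02326 mol
V = nRT/P = 0.02326 × 0.08206 × 300 / 1.25 = 0.4581 L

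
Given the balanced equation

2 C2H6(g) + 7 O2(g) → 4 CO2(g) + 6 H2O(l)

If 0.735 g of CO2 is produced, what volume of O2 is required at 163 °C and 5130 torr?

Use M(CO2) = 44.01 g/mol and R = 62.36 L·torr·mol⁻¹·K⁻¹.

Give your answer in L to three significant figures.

0.155 L

n(CO2) = 0.7350 / 44.01 = 0.01670 mol
n(O2) = (7/4) × 0.01670 = 0.02923 mol
V = nRT/P = 0.02923 × 62.36 × 436.15 / 5130 = 0.1550 L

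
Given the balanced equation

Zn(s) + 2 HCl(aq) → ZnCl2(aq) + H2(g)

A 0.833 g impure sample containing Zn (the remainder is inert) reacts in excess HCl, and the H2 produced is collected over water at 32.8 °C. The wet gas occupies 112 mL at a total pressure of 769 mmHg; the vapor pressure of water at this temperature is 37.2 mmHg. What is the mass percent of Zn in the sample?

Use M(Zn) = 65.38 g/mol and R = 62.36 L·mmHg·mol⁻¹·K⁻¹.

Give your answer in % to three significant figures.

P(H2) = 769 − 37.2 = 731.8 mmHg
n(H2) = PV/RT = (731.8 × 0.1120) / (62.36 × 305.95) = 0.004296 mol
n(Zn) = (1/1) × 0.004296 = 0.004296 mol
m(Zn) = 0.004296 × 65.38 = 0.2809 g
%Zn = 0.2809 / 0.833 × 100 = 33.72%

33.7 %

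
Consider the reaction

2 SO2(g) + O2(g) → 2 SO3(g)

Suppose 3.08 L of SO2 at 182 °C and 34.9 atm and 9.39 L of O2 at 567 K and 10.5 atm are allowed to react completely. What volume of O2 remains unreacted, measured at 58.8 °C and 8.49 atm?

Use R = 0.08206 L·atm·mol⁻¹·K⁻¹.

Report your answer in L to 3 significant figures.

n(SO2) = PV/RT = (34.9 × 3.08) / (0.08206 × 455.15) = 2.878 mol
n(O2) = PV/RT = (10.5 × 9.39) / (0.08206 × 567) = 2.119 mol
For 2.878 mol SO2, stoichiometry requires (1/2) × 2.878 = 1.439 mol O2; 2.119 mol is available, so SO2 is limiting.
n(O2) consumed = (1/2) × 2.878 = 1.439 mol; remaining = 2.119 − 1.439 = 0.6800 mol
V(O2) = nRT/P = 0.6800 × 0.08206 × 331.95 / 8.49 = 2.182 L

2.18 L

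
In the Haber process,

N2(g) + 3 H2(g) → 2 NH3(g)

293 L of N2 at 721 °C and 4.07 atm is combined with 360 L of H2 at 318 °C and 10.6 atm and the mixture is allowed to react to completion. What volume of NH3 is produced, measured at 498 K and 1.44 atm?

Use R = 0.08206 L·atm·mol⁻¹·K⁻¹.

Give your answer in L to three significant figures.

n(N2) = PV/RT = (4.07 × 293) / (0.08206 × 994.15) = 14.62 mol
n(H2) = PV/RT = (10.6 × 360) / (0.08206 × 591.15) = 78.66 mol
For 14.62 mol N2, stoichiometry requires (3/1) × 14.62 = 43.86 mol H2; 78.66 mol is available, so N2 is limiting.
n(NH3) = (2/1) × 14.62 = 29.24 mol
V(NH3) = nRT/P = 29.24 × 0.08206 × 498 / 1.44 = 829.8 L

830 L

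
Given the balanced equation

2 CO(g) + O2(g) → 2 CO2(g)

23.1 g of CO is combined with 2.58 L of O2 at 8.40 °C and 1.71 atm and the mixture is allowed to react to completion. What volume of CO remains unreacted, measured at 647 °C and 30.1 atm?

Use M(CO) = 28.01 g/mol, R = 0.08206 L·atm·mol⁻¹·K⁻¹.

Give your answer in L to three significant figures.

n(CO) = 23.1 / 28.01 = 0.8247 mol
n(O2) = PV/RT = (1.71 × 2.58) / (0.08206 × 281.55) = 0.1910 mol
For 0.8247 mol CO, stoichiometry requires (1/2) × 0.8247 = 0.4123 mol O2; 0.1910 mol is available, so O2 is limiting.
n(CO) consumed = (2/1) × 0.1910 = 0.3820 mol; remaining = 0.8247 − 0.3820 = 0.4427 mol
V(CO) = nRT/P = 0.4427 × 0.08206 × 920.15 / 30.1 = 1.111 L

1.11 L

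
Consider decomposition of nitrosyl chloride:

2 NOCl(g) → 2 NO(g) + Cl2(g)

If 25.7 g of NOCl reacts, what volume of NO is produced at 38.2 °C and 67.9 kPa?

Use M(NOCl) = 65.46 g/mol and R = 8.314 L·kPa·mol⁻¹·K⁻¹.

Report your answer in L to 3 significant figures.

15.0 L

n(NOCl) = 25.70 / 65.46 = 0.3926 mol
n(NO) = (2/2) × 0.3926 = 0.3926 mol
V = nRT/P = 0.3926 × 8.314 × 311.35 / 67.9 = 14.97 L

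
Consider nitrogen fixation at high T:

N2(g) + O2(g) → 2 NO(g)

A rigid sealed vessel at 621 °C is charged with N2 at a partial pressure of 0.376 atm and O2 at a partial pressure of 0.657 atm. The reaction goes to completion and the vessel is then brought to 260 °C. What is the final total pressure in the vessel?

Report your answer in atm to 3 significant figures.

At constant V, partial pressures at 621 °C are proportional to moles, so apply stoichiometry directly to pressures.
P(O2) required for 0.376 atm of N2 = (1/1) × 0.376 = 0.3760 atm; available 0.657 atm, so N2 is limiting.
P(O2) remaining = 0.657 − (1/1) × 0.376 = 0.2810 atm
P(gaseous products) = (2)/1 × 0.376 = 0.7520 atm
P_total at 621 °C = 0.2810 + 0.7520 = 1.033 atm
Scaling to 260 °C: P = 1.033 × 533.15/894.15 = 0.6159 atm

0.616 atm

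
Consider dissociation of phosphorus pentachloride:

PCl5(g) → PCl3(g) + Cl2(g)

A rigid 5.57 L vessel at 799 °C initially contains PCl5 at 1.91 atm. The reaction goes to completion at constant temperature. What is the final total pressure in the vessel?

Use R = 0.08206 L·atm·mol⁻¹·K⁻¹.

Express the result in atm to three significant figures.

Since T and V are fixed, P_final/P_initial = n_final/n_initial = 2/1.
P_final = (2/1) × 1.91 = 3.820 atm

3.82 atm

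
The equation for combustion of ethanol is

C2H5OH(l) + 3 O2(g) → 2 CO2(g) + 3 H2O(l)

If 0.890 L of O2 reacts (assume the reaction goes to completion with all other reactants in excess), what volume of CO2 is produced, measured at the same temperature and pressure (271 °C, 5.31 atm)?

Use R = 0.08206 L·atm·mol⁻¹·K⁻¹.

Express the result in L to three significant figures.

At constant T and P, gas volumes are in the mole ratio: V(CO2) = (2/3) × 0.890 = 0.5933 L

0.593 L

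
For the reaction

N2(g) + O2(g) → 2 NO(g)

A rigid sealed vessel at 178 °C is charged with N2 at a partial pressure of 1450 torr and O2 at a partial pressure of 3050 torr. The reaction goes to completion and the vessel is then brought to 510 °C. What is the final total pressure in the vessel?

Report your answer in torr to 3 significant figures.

7810 torr

At constant V, partial pressures at 178 °C are proportional to moles, so apply stoichiometry directly to pressures.
P(O2) required for 1450 torr of N2 = (1/1) × 1450 = 1450 torr; available 3050 torr, so N2 is limiting.
P(O2) remaining = 3050 − (1/1) × 1450 = 1600 torr
P(gaseous products) = (2)/1 × 1450 = 2900 torr
P_total at 178 °C = 1600 + 2900 = 4500 torr
Scaling to 510 °C: P = 4500 × 783.15/451.15 = 7812 torr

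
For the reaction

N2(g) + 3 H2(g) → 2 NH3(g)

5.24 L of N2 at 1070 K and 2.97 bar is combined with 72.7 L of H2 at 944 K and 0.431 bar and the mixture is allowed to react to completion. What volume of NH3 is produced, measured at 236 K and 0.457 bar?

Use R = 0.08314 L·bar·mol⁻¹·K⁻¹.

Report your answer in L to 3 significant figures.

n(N2) = PV/RT = (2.97 × 5.24) / (0.08314 × 1070) = 0.1749 mol
n(H2) = PV/RT = (0.431 × 72.7) / (0.08314 × 944) = 0.3992 mol
For 0.1749 mol N2, stoichiometry requires (3/1) × 0.1749 = 0.5247 mol H2; 0.3992 mol is available, so H2 is limiting.
n(NH3) = (2/3) × 0.3992 = 0.2661 mol
V(NH3) = nRT/P = 0.2661 × 0.08314 × 236 / 0.457 = 11.42 L

11.4 L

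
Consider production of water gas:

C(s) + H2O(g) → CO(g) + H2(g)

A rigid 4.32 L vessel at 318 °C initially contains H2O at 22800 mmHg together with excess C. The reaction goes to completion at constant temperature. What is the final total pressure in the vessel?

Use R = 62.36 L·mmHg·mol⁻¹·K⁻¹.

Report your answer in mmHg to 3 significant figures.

At constant T and V, P ∝ n(gas): 1 mol gas → 2 mol gas.
P_final = (2/1) × 22800 = 45600 mmHg

45600 mmHg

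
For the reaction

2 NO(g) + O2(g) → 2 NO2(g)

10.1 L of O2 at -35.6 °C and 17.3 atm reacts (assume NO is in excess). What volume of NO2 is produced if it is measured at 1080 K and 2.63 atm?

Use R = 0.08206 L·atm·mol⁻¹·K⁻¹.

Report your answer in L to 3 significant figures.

604 L

n(O2) = PV/RT = (17.3 × 10.1) / (0.08206 × 237.55) = 8.964 mol
n(NO2) = (2/1) × 8.964 = 17.93 mol
V = nRT/P = 17.93 × 0.08206 × 1080 / 2.63 = 604.2 L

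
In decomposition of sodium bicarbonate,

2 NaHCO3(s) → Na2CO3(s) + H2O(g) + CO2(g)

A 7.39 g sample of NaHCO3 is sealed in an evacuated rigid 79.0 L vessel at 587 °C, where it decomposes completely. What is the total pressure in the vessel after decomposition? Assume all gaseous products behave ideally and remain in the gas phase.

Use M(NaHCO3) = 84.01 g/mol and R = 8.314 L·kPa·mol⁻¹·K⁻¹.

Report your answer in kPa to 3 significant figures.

7.96 kPa

n(NaHCO3) = 7.39 / 84.01 = 0.08797 mol
n(gas produced) = (2/2) × 0.08797 = 0.08797 mol
P = nRT/V = 0.08797 × 8.314 × 860.15 / 79.0 = 7.963 kPa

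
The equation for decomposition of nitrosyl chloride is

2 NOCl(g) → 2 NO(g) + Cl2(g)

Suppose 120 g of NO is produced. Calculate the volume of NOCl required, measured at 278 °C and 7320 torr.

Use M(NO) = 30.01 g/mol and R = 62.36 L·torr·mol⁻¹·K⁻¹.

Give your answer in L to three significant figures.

18.8 L

n(NO) = 120.0 / 30.01 = 3.999 mol
n(NOCl) = (2/2) × 3.999 = 3.999 mol
V = nRT/P = 3.999 × 62.36 × 551.15 / 7320 = 18.78 L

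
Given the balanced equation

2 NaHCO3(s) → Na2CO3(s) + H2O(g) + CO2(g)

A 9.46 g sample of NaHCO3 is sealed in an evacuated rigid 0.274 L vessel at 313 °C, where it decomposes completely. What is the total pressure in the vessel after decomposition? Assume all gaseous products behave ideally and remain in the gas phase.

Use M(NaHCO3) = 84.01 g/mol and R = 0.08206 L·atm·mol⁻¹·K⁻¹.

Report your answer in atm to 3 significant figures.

19.8 atm

n(NaHCO3) = 9.46 / 84.01 = 0.1126 mol
n(gas produced) = (2/2) × 0.1126 = 0.1126 mol
P = nRT/V = 0.1126 × 0.08206 × 586.15 / 0.274 = 19.77 atm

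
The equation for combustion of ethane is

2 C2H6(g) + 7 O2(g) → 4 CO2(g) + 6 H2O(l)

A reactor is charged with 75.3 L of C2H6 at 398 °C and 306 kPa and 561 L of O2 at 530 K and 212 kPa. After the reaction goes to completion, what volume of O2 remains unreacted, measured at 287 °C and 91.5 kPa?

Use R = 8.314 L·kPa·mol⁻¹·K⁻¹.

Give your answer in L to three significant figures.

638 L

n(C2H6) = PV/RT = (306 × 75.3) / (8.314 × 671.15) = 4.129 mol
n(O2) = PV/RT = (212 × 561) / (8.314 × 530) = 26.99 mol
For 4.129 mol C2H6, stoichiometry requires (7/2) × 4.129 = 14.45 mol O2; 26.99 mol is available, so C2H6 is limiting.
n(O2) consumed = (7/2) × 4.129 = 14.45 mol; remaining = 26.99 − 14.45 = 12.54 mol
V(O2) = nRT/P = 12.54 × 8.314 × 560.15 / 91.5 = 638.2 L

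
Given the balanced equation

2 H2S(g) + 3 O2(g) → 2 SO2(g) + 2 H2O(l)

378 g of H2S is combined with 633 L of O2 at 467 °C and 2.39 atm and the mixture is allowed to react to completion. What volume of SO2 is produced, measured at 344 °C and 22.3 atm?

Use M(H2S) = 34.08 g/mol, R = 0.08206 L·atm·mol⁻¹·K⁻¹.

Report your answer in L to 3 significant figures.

n(H2S) = 378 / 34.08 = 11.09 mol
n(O2) = PV/RT = (2.39 × 633) / (0.08206 × 740.15) = 24.91 mol
For 11.09 mol H2S, stoichiometry requires (3/2) × 11.09 = 16.63 mol O2; 24.91 mol is available, so H2S is limiting.
n(SO2) = (2/2) × 11.09 = 11.09 mol
V(SO2) = nRT/P = 11.09 × 0.08206 × 617.15 / 22.3 = 25.19 L

25.2 L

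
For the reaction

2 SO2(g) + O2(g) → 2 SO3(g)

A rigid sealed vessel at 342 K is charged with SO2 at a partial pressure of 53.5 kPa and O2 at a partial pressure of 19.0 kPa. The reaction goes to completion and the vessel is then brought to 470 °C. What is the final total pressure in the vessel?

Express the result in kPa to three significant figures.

116 kPa

At constant V, partial pressures at 342 K are proportional to moles, so apply stoichiometry directly to pressures.
P(O2) required for 53.5 kPa of SO2 = (1/2) × 53.5 = 26.75 kPa; available 19.0 kPa, so O2 is limiting.
P(SO2) remaining = 53.5 − (2/1) × 19.0 = 15.50 kPa
P(gaseous products) = (2)/1 × 19.0 = 38.00 kPa
P_total at 342 K = 15.50 + 38.00 = 53.50 kPa
Scaling to 470 °C: P = 53.50 × 743.15/342 = 116.3 kPa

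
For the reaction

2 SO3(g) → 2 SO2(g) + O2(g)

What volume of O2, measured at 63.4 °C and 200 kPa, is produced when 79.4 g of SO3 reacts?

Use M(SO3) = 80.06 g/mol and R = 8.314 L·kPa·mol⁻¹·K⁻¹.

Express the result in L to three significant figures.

6.94 L

n(SO3) = 79.40 / 80.06 = 0.9918 mol
n(O2) = (1/2) × 0.9918 = 0.4959 mol
V = nRT/P = 0.4959 × 8.314 × 336.55 / 200 = 6.938 L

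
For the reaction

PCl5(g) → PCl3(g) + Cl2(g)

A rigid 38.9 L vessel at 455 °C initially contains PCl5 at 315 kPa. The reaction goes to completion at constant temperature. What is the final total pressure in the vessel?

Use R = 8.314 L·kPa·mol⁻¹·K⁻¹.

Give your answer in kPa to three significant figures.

630 kPa

Rigid vessel, constant T ⇒ P scales with total gas moles (1 → 2).
P_final = (2/1) × 315 = 630.0 kPa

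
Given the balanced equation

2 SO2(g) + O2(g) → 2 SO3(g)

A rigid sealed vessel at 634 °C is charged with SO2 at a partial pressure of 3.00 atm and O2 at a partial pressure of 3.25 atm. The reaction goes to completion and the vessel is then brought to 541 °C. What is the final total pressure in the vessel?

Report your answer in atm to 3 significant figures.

4.26 atm

Because the vessel is rigid and T is held at 634 °C, work the stoichiometry in partial pressures (P_i = n_iRT/V).
P(O2) required for 3.00 atm of SO2 = (1/2) × 3.00 = 1.500 atm; available 3.25 atm, so SO2 is limiting.
P(O2) remaining = 3.25 − (1/2) × 3.00 = 1.750 atm
P(gaseous products) = (2)/2 × 3.00 = 3.000 atm
P_total at 634 °C = 1.750 + 3.000 = 4.750 atm
Scaling to 541 °C: P = 4.750 × 814.15/907.15 = 4.263 atm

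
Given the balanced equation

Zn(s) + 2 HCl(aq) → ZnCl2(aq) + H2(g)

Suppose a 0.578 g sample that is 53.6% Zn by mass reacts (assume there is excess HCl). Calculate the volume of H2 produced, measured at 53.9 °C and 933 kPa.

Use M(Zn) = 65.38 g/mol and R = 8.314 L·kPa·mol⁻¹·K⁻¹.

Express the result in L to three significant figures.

0.0138 L

mass of Zn = 0.578 × 53.6/100 = 0.3098 g
n(Zn) = 0.3098 / 65.38 = 0.004738 mol
n(H2) = (1/1) × 0.004738 = 0.004738 mol
V = nRT/P = 0.004738 × 8.314 × 327.05 / 933 = 0.01381 L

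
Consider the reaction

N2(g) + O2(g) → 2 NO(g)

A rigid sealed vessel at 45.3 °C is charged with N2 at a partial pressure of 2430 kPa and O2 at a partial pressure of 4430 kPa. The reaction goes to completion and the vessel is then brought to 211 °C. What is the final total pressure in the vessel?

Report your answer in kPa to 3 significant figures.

With V and T fixed, P_i ∝ n_i, so the mole ratios apply directly to partial pressures at 45.3 °C.
P(O2) required for 2430 kPa of N2 = (1/1) × 2430 = 2430 kPa; available 4430 kPa, so N2 is limiting.
P(O2) remaining = 4430 − (1/1) × 2430 = 2000 kPa
P(gaseous products) = (2)/1 × 2430 = 4860 kPa
P_total at 45.3 °C = 2000 + 4860 = 6860 kPa
Scaling to 211 °C: P = 6860 × 484.15/318.45 = 10430 kPa

10400 kPa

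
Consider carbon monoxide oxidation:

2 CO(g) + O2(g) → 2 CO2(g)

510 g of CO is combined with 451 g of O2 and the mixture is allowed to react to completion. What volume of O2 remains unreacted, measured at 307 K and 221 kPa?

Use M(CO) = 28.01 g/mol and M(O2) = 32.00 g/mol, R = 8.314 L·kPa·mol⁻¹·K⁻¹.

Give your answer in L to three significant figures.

n(CO) = 510 / 28.01 = 18.21 mol
n(O2) = 451 / 32.00 = 14.09 mol
For 18.21 mol CO, stoichiometry requires (1/2) × 18.21 = 9.105 mol O2; 14.09 mol is available, so CO is limiting.
n(O2) consumed = (1/2) × 18.21 = 9.105 mol; remaining = 14.09 − 9.105 = 4.985 mol
V(O2) = nRT/P = 4.985 × 8.314 × 307 / 221 = 57.57 L

57.6 L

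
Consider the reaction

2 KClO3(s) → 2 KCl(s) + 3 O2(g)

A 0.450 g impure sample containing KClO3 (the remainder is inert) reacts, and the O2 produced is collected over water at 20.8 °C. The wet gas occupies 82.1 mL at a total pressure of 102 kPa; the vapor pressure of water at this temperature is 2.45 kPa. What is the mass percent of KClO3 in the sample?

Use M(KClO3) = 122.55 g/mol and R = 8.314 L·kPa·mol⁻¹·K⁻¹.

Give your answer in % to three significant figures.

60.7 %

P(O2) = 102 − 2.45 = 99.55 kPa
n(O2) = PV/RT = (99.55 × 0.08210) / (8.314 × 293.95) = 0.003344 mol
n(KClO3) = (2/3) × 0.003344 = 0.002229 mol
m(KClO3) = 0.002229 × 122.55 = 0.2732 g
%KClO3 = 0.2732 / 0.450 × 100 = 60.71%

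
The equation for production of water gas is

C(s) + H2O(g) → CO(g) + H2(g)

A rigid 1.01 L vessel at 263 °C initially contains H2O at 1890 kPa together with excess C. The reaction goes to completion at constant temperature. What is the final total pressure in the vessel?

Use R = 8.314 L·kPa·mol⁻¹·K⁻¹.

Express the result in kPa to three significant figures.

At constant T and V, P ∝ n(gas): 1 mol gas → 2 mol gas.
P_final = (2/1) × 1890 = 3780 kPa

3780 kPa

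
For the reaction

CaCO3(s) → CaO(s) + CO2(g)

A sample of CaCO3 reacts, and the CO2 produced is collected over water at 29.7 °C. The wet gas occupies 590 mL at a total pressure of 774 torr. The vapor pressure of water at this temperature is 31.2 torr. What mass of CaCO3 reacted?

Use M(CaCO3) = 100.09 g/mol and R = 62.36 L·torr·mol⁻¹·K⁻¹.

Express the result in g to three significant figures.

2.32 g

P(CO2) = 774 − 31.2 = 742.8 torr
n(CO2) = PV/RT = (742.8 × 0.5900) / (62.36 × 302.85) = 0.02321 mol
n(CaCO3) = (1/1) × 0.02321 = 0.02321 mol
m(CaCO3) = 0.02321 × 100.09 = 2.323 g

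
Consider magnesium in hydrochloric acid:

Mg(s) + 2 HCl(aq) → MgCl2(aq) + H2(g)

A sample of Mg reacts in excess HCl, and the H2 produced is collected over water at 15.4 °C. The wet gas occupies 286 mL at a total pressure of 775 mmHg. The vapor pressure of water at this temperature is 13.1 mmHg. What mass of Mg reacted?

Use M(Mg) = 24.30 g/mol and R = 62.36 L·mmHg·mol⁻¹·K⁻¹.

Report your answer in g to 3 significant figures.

P(H2) = 775 − 13.1 = 761.9 mmHg
n(H2) = PV/RT = (761.9 × 0.2860) / (62.36 × 288.55) = 0.01211 mol
n(Mg) = (1/1) × 0.01211 = 0.01211 mol
m(Mg) = 0.01211 × 24.30 = 0.2943 g

0.294 g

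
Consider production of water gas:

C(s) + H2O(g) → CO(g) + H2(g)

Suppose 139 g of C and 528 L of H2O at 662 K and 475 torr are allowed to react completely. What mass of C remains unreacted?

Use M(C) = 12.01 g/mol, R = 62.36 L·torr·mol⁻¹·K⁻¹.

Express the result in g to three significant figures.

66.0 g

n(C) = 139 / 12.01 = 11.57 mol
n(H2O) = PV/RT = (475 × 528) / (62.36 × 662) = 6.075 mol
For 11.57 mol C, stoichiometry requires (1/1) × 11.57 = 11.57 mol H2O; 6.075 mol is available, so H2O is limiting.
n(C) consumed = (1/1) × 6.075 = 6.075 mol; remaining = 11.57 − 6.075 = 5.495 mol
m(C) = 5.495 × 12.01 = 65.99 g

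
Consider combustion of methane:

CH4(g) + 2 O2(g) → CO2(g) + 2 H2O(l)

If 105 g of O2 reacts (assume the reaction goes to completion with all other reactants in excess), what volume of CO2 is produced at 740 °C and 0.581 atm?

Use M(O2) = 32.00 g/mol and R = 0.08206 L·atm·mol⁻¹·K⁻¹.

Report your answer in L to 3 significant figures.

n(O2) = 105.0 / 32.00 = 3.281 mol
n(CO2) = (1/2) × 3.281 = 1.641 mol
V = nRT/P = 1.641 × 0.08206 × 1013.15 / 0.581 = 234.8 L

235 L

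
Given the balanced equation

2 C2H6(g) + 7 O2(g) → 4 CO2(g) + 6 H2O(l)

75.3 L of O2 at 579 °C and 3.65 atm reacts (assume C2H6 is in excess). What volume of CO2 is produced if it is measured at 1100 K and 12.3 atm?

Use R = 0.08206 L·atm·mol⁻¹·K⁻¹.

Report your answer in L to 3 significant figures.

n(O2) = PV/RT = (3.65 × 75.3) / (0.08206 × 852.15) = 3.930 mol
n(CO2) = (4/7) × 3.930 = 2.246 mol
V = nRT/P = 2.246 × 0.08206 × 1100 / 12.3 = 16.48 L

16.5 L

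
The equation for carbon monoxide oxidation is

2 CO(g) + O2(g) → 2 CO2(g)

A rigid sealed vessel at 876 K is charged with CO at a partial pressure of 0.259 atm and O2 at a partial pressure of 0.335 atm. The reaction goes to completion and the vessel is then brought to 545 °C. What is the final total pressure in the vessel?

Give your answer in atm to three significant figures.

0.434 atm

Because the vessel is rigid and T is held at 876 K, work the stoichiometry in partial pressures (P_i = n_iRT/V).
P(O2) required for 0.259 atm of CO = (1/2) × 0.259 = 0.1295 atm; available 0.335 atm, so CO is limiting.
P(O2) remaining = 0.335 − (1/2) × 0.259 = 0.2055 atm
P(gaseous products) = (2)/2 × 0.259 = 0.2590 atm
P_total at 876 K = 0.2055 + 0.2590 = 0.4645 atm
Scaling to 545 °C: P = 0.4645 × 818.15/876 = 0.4338 atm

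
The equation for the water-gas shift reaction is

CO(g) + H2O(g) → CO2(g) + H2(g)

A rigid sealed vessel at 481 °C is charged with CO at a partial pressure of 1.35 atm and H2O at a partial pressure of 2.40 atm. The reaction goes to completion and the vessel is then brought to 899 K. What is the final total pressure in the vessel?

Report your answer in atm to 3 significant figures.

Because the vessel is rigid and T is held at 481 °C, work the stoichiometry in partial pressures (P_i = n_iRT/V).
P(H2O) required for 1.35 atm of CO = (1/1) × 1.35 = 1.350 atm; available 2.40 atm, so CO is limiting.
P(H2O) remaining = 2.40 − (1/1) × 1.35 = 1.050 atm
P(gaseous products) = (1+1)/1 × 1.35 = 2.700 atm
P_total at 481 °C = 1.050 + 2.700 = 3.750 atm
Scaling to 899 K: P = 3.750 × 899/754.15 = 4.470 atm

4.47 atm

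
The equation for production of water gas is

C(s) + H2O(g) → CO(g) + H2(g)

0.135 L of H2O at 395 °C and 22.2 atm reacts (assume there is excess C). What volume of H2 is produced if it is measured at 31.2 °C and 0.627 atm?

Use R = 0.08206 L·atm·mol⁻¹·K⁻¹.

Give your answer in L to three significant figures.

2.18 L

n(H2O) = PV/RT = (22.2 × 0.135) / (0.08206 × 668.15) = 0.05466 mol
n(H2) = (1/1) × 0.05466 = 0.05466 mol
V = nRT/P = 0.05466 × 0.08206 × 304.35 / 0.627 = 2.177 L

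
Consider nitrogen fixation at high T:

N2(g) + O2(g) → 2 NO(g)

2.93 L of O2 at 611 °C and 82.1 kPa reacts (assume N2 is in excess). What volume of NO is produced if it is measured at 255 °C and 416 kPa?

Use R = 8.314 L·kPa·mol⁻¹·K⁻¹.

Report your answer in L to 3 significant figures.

0.691 L

n(O2) = PV/RT = (82.1 × 2.93) / (8.314 × 884.15) = 0.03272 mol
n(NO) = (2/1) × 0.03272 = 0.06544 mol
V = nRT/P = 0.06544 × 8.314 × 528.15 / 416 = 0.6907 L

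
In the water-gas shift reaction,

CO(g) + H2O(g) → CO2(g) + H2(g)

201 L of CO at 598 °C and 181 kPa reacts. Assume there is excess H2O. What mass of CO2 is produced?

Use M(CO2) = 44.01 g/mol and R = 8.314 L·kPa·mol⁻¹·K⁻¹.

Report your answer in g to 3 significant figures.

n(CO) = PV/RT = (181 × 201) / (8.314 × 871.15) = 5.023 mol
n(CO2) = (1/1) × 5.023 = 5.023 mol
m(CO2) = 5.023 × 44.01 = 221.1 g

221 g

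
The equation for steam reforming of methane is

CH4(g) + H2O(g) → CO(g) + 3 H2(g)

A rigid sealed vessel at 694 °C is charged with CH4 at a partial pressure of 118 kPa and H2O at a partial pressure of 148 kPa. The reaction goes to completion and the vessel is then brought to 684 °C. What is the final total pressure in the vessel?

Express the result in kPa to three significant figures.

With V and T fixed, P_i ∝ n_i, so the mole ratios apply directly to partial pressures at 694 °C.
P(H2O) required for 118 kPa of CH4 = (1/1) × 118 = 118.0 kPa; available 148 kPa, so CH4 is limiting.
P(H2O) remaining = 148 − (1/1) × 118 = 30.00 kPa
P(gaseous products) = (1+3)/1 × 118 = 472.0 kPa
P_total at 694 °C = 30.00 + 472.0 = 502.0 kPa
Scaling to 684 °C: P = 502.0 × 957.15/967.15 = 496.8 kPa

497 kPa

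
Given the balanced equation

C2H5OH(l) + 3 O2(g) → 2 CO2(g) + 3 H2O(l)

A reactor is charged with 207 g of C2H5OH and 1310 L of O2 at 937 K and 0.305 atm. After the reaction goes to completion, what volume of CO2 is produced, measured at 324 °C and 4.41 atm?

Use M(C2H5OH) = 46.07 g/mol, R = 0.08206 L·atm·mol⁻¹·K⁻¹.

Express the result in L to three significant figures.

38.5 L

n(C2H5OH) = 207 / 46.07 = 4.493 mol
n(O2) = PV/RT = (0.305 × 1310) / (0.08206 × 937) = 5.196 mol
For 4.493 mol C2H5OH, stoichiometry requires (3/1) × 4.493 = 13.48 mol O2; 5.196 mol is available, so O2 is limiting.
n(CO2) = (2/3) × 5.196 = 3.464 mol
V(CO2) = nRT/P = 3.464 × 0.08206 × 597.15 / 4.41 = 38.49 L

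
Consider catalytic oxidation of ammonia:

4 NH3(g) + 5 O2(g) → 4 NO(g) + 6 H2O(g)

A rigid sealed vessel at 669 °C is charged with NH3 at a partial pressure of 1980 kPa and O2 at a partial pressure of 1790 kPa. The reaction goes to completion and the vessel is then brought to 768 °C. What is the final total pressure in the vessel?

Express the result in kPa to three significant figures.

With V and T fixed, P_i ∝ n_i, so the mole ratios apply directly to partial pressures at 669 °C.
P(O2) required for 1980 kPa of NH3 = (5/4) × 1980 = 2475 kPa; available 1790 kPa, so O2 is limiting.
P(NH3) remaining = 1980 − (4/5) × 1790 = 548.0 kPa
P(gaseous products) = (4+6)/5 × 1790 = 3580 kPa
P_total at 669 °C = 548.0 + 3580 = 4128 kPa
Scaling to 768 °C: P = 4128 × 1041.15/942.15 = 4562 kPa

4560 kPa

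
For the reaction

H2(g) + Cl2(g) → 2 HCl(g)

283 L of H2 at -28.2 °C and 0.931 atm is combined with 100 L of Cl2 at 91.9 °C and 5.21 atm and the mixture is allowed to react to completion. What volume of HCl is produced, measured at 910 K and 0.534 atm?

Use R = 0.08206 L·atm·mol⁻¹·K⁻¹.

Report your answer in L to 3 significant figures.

n(H2) = PV/RT = (0.931 × 283) / (0.08206 × 244.95) = 13.11 mol
n(Cl2) = PV/RT = (5.21 × 100) / (0.08206 × 365.05) = 17.39 mol
For 13.11 mol H2, stoichiometry requires (1/1) × 13.11 = 13.11 mol Cl2; 17.39 mol is available, so H2 is limiting.
n(HCl) = (2/1) × 13.11 = 26.22 mol
V(HCl) = nRT/P = 26.22 × 0.08206 × 910 / 0.534 = 3667 L

3670 L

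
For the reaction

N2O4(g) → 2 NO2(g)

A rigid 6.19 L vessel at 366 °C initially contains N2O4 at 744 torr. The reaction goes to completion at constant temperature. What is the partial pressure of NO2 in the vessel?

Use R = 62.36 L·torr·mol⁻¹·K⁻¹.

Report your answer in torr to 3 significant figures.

n(N2O4)₀ = PV/RT = (744 × 6.19) / (62.36 × 639.15) = 0.1155 mol
n(NO2) = (2/1) × 0.1155 = 0.2310 mol
P(NO2) = nRT/V = 0.2310 × 62.36 × 639.15 / 6.19 = 1487 torr

1490 torr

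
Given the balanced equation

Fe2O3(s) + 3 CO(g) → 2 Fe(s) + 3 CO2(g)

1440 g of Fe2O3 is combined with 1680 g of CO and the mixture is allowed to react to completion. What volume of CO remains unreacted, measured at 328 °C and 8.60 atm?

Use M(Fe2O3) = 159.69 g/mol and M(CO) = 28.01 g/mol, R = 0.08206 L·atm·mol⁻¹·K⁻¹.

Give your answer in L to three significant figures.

n(Fe2O3) = 1440 / 159.69 = 9.017 mol
n(CO) = 1680 / 28.01 = 59.98 mol
For 9.017 mol Fe2O3, stoichiometry requires (3/1) × 9.017 = 27.05 mol CO; 59.98 mol is available, so Fe2O3 is limiting.
n(CO) consumed = (3/1) × 9.017 = 27.05 mol; remaining = 59.98 − 27.05 = 32.93 mol
V(CO) = nRT/P = 32.93 × 0.08206 × 601.15 / 8.60 = 188.9 L

189 L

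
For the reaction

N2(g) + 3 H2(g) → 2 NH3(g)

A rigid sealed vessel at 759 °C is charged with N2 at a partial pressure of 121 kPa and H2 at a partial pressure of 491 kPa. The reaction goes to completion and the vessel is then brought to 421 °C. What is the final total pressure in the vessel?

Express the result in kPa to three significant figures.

249 kPa

With V and T fixed, P_i ∝ n_i, so the mole ratios apply directly to partial pressures at 759 °C.
P(H2) required for 121 kPa of N2 = (3/1) × 121 = 363.0 kPa; available 491 kPa, so N2 is limiting.
P(H2) remaining = 491 − (3/1) × 121 = 128.0 kPa
P(gaseous products) = (2)/1 × 121 = 242.0 kPa
P_total at 759 °C = 128.0 + 242.0 = 370.0 kPa
Scaling to 421 °C: P = 370.0 × 694.15/1032.15 = 248.8 kPa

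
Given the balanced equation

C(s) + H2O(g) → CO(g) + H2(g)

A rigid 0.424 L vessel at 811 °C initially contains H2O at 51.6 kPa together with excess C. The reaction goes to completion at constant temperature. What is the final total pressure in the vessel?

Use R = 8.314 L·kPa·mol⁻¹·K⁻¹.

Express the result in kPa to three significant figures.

At constant T and V, P ∝ n(gas): 1 mol gas → 2 mol gas.
P_final = (2/1) × 51.6 = 103.2 kPa

103 kPa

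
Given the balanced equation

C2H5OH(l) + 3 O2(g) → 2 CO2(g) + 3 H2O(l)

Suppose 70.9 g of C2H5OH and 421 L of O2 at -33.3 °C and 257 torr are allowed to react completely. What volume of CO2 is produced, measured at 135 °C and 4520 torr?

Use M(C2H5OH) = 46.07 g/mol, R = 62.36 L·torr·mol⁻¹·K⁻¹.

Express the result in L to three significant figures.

n(C2H5OH) = 70.9 / 46.07 = 1.539 mol
n(O2) = PV/RT = (257 × 421) / (62.36 × 239.85) = 7.234 mol
For 1.539 mol C2H5OH, stoichiometry requires (3/1) × 1.539 = 4.617 mol O2; 7.234 mol is available, so C2H5OH is limiting.
n(CO2) = (2/1) × 1.539 = 3.078 mol
V(CO2) = nRT/P = 3.078 × 62.36 × 408.15 / 4520 = 17.33 L

17.3 L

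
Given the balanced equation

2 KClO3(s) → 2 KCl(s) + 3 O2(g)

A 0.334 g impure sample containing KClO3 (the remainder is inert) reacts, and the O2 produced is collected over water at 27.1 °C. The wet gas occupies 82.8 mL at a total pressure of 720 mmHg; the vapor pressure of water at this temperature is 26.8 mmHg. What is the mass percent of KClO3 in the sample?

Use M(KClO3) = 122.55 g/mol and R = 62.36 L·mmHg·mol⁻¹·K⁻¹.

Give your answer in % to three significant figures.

75.0 %

P(O2) = 720 − 26.8 = 693.2 mmHg
n(O2) = PV/RT = (693.2 × 0.08280) / (62.36 × 300.25) = 0.003065 mol
n(KClO3) = (2/3) × 0.003065 = 0.002043 mol
m(KClO3) = 0.002043 × 122.55 = 0.2504 g
%KClO3 = 0.2504 / 0.334 × 100 = 74.97%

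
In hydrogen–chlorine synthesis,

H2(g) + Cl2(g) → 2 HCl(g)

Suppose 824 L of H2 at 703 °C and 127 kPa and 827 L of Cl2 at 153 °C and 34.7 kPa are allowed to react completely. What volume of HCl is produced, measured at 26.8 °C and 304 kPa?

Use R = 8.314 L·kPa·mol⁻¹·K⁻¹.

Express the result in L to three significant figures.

133 L

n(H2) = PV/RT = (127 × 824) / (8.314 × 976.15) = 12.89 mol
n(Cl2) = PV/RT = (34.7 × 827) / (8.314 × 426.15) = 8.100 mol
For 12.89 mol H2, stoichiometry requires (1/1) × 12.89 = 12.89 mol Cl2; 8.100 mol is available, so Cl2 is limiting.
n(HCl) = (2/1) × 8.100 = 16.20 mol
V(HCl) = nRT/P = 16.20 × 8.314 × 299.95 / 304 = 132.9 L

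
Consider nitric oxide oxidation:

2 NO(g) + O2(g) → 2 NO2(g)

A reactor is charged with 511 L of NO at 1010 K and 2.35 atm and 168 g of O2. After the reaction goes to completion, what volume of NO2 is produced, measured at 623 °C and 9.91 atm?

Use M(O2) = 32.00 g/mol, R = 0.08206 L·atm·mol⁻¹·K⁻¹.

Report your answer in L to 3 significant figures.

n(NO) = PV/RT = (2.35 × 511) / (0.08206 × 1010) = 14.49 mol
n(O2) = 168 / 32.00 = 5.250 mol
For 14.49 mol NO, stoichiometry requires (1/2) × 14.49 = 7.245 mol O2; 5.250 mol is available, so O2 is limiting.
n(NO2) = (2/1) × 5.250 = 10.50 mol
V(NO2) = nRT/P = 10.50 × 0.08206 × 896.15 / 9.91 = 77.92 L

77.9 L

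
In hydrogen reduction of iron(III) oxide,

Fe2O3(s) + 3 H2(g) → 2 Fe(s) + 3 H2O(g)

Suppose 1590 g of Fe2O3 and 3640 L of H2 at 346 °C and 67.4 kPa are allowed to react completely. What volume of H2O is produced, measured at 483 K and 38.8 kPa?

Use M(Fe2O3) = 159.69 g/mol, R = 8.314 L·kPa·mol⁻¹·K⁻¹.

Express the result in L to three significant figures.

n(Fe2O3) = 1590 / 159.69 = 9.957 mol
n(H2) = PV/RT = (67.4 × 3640) / (8.314 × 619.15) = 47.66 mol
For 9.957 mol Fe2O3, stoichiometry requires (3/1) × 9.957 = 29.87 mol H2; 47.66 mol is available, so Fe2O3 is limiting.
n(H2O) = (3/1) × 9.957 = 29.87 mol
V(H2O) = nRT/P = 29.87 × 8.314 × 483 / 38.8 = 3091 L

3090 L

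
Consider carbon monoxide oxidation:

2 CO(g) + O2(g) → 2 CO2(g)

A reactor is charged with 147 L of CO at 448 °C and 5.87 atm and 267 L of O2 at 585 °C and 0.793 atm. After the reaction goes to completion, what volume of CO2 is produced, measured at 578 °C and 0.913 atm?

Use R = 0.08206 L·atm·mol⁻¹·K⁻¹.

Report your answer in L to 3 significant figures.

n(CO) = PV/RT = (5.87 × 147) / (0.08206 × 721.15) = 14.58 mol
n(O2) = PV/RT = (0.793 × 267) / (0.08206 × 858.15) = 3.007 mol
For 14.58 mol CO, stoichiometry requires (1/2) × 14.58 = 7.290 mol O2; 3.007 mol is available, so O2 is limiting.
n(CO2) = (2/1) × 3.007 = 6.014 mol
V(CO2) = nRT/P = 6.014 × 0.08206 × 851.15 / 0.913 = 460.1 L

460 L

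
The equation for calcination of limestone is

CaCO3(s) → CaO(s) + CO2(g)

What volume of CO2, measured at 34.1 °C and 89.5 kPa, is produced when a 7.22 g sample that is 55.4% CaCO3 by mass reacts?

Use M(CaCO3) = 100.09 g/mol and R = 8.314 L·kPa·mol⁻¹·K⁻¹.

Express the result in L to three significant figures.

mass of CaCO3 = 7.22 × 55.4/100 = 4.000 g
n(CaCO3) = 4.000 / 100.09 = 0.03996 mol
n(CO2) = (1/1) × 0.03996 = 0.03996 mol
V = nRT/P = 0.03996 × 8.314 × 307.25 / 89.5 = 1.141 L

1.14 L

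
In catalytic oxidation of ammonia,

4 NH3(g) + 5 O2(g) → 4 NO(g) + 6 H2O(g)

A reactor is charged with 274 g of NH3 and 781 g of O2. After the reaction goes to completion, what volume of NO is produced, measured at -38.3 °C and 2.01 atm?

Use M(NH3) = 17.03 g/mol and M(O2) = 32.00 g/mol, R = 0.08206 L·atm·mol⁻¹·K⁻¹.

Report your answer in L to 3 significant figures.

n(NH3) = 274 / 17.03 = 16.09 mol
n(O2) = 781 / 32.00 = 24.41 mol
For 16.09 mol NH3, stoichiometry requires (5/4) × 16.09 = 20.11 mol O2; 24.41 mol is available, so NH3 is limiting.
n(NO) = (4/4) × 16.09 = 16.09 mol
V(NO) = nRT/P = 16.09 × 0.08206 × 234.85 / 2.01 = 154.3 L

154 L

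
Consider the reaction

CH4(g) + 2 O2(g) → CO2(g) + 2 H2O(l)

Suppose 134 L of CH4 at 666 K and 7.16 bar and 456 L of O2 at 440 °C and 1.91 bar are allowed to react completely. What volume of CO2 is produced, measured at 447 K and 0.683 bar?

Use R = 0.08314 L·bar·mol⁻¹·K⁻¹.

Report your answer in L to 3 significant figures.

400 L

n(CH4) = PV/RT = (7.16 × 134) / (0.08314 × 666) = 17.33 mol
n(O2) = PV/RT = (1.91 × 456) / (0.08314 × 713.15) = 14.69 mol
For 17.33 mol CH4, stoichiometry requires (2/1) × 17.33 = 34.66 mol O2; 14.69 mol is available, so O2 is limiting.
n(CO2) = (1/2) × 14.69 = 7.345 mol
V(CO2) = nRT/P = 7.345 × 0.08314 × 447 / 0.683 = 399.7 L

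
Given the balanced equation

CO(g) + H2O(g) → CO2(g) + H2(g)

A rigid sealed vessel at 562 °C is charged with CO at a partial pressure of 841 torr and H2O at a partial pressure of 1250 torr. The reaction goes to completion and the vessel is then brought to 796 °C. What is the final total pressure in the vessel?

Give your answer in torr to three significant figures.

2680 torr

With V and T fixed, P_i ∝ n_i, so the mole ratios apply directly to partial pressures at 562 °C.
P(H2O) required for 841 torr of CO = (1/1) × 841 = 841.0 torr; available 1250 torr, so CO is limiting.
P(H2O) remaining = 1250 − (1/1) × 841 = 409.0 torr
P(gaseous products) = (1+1)/1 × 841 = 1682 torr
P_total at 562 °C = 409.0 + 1682 = 2091 torr
Scaling to 796 °C: P = 2091 × 1069.15/835.15 = 2677 torr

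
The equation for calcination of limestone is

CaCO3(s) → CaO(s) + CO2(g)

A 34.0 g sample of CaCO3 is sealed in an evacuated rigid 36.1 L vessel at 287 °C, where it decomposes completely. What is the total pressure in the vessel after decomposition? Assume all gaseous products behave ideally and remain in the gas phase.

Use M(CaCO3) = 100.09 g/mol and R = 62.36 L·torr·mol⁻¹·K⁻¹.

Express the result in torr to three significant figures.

329 torr

n(CaCO3) = 34.0 / 100.09 = 0.3397 mol
n(gas produced) = (1/1) × 0.3397 = 0.3397 mol
P = nRT/V = 0.3397 × 62.36 × 560.15 / 36.1 = 328.7 torr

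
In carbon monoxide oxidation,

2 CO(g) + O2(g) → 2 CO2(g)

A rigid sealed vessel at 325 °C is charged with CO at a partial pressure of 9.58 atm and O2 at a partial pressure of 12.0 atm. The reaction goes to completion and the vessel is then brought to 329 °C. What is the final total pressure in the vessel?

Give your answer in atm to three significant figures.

At constant V, partial pressures at 325 °C are proportional to moles, so apply stoichiometry directly to pressures.
P(O2) required for 9.58 atm of CO = (1/2) × 9.58 = 4.790 atm; available 12.0 atm, so CO is limiting.
P(O2) remaining = 12.0 − (1/2) × 9.58 = 7.210 atm
P(gaseous products) = (2)/2 × 9.58 = 9.580 atm
P_total at 325 °C = 7.210 + 9.580 = 16.79 atm
Scaling to 329 °C: P = 16.79 × 602.15/598.15 = 16.90 atm

16.9 atm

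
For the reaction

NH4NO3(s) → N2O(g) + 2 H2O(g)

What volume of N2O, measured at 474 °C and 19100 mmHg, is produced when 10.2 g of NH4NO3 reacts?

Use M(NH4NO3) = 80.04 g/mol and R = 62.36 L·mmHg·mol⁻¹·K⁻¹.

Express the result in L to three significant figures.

0.311 L

n(NH4NO3) = 10.20 / 80.04 = 0.1274 mol
n(N2O) = (1/1) × 0.1274 = 0.1274 mol
V = nRT/P = 0.1274 × 62.36 × 747.15 / 19100 = 0.3108 L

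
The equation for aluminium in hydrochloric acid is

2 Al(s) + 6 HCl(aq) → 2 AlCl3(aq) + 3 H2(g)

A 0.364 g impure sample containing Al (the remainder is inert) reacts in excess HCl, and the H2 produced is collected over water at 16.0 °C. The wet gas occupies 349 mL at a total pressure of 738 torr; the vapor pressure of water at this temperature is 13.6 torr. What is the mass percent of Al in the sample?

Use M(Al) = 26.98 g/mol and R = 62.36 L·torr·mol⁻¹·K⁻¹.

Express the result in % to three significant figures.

69.3 %

P(H2) = 738 − 13.6 = 724.4 torr
n(H2) = PV/RT = (724.4 × 0.3490) / (62.36 × 289.15) = 0.01402 mol
n(Al) = (2/3) × 0.01402 = 0.009347 mol
m(Al) = 0.009347 × 26.98 = 0.2522 g
%Al = 0.2522 / 0.364 × 100 = 69.29%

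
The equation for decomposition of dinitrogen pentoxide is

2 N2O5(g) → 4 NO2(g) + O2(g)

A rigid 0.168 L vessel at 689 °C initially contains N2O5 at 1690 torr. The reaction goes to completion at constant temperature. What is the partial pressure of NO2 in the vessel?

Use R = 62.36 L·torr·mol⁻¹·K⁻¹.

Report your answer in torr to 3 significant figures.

3380 torr

n(N2O5)₀ = PV/RT = (1690 × 0.168) / (62.36 × 962.15) = 0.004732 mol
n(NO2) = (4/2) × 0.004732 = 0.009464 mol
P(NO2) = nRT/V = 0.009464 × 62.36 × 962.15 / 0.168 = 3380 torr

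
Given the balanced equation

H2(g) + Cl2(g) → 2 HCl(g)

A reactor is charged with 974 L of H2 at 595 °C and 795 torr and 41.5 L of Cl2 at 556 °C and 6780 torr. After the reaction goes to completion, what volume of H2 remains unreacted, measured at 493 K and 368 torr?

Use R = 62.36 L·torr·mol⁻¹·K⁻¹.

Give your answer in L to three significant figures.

740 L

n(H2) = PV/RT = (795 × 974) / (62.36 × 868.15) = 14.30 mol
n(Cl2) = PV/RT = (6780 × 41.5) / (62.36 × 829.15) = 5.442 mol
For 14.30 mol H2, stoichiometry requires (1/1) × 14.30 = 14.30 mol Cl2; 5.442 mol is available, so Cl2 is limiting.
n(H2) consumed = (1/1) × 5.442 = 5.442 mol; remaining = 14.30 − 5.442 = 8.858 mol
V(H2) = nRT/P = 8.858 × 62.36 × 493 / 368 = 740.0 L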